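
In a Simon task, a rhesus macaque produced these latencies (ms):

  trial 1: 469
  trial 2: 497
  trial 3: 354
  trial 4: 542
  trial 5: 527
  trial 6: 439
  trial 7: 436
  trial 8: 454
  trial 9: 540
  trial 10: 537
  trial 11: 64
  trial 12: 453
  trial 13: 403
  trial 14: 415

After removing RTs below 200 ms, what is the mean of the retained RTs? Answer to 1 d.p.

Excluded: 64
Retained (n=13): Σ = 6066
Mean = 6066/13 = 466.6154

466.6 ms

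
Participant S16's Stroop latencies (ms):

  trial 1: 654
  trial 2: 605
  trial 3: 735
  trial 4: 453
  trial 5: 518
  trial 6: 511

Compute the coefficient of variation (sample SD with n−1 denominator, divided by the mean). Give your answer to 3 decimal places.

n = 6, Σ = 3476, M = 579.3333
Σ(x−M)² = 54857.333; s = √(54857.333/5) = 104.7448
CV = 104.7448 / 579.3333 = 0.18080

0.181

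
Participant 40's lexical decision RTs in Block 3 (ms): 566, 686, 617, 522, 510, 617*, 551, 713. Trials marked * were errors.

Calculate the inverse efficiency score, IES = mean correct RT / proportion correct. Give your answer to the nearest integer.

Correct trials (n=7): 566, 686, 617, 522, 510, 551, 713
Mean correct RT = 4165/7 = 595.0000 ms
Proportion correct = 7/8
IES = 595.0000 / (7/8) = 680.000 ms

680 ms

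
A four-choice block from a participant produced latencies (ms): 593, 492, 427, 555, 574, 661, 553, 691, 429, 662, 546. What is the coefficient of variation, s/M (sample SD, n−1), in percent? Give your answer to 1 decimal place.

15.8%

n = 11, Σ = 6183, M = 562.0909
Σ(x−M)² = 78746.909; s = √(78746.909/10) = 88.7395
CV = 88.7395 / 562.0909 = 0.15787 = 15.787%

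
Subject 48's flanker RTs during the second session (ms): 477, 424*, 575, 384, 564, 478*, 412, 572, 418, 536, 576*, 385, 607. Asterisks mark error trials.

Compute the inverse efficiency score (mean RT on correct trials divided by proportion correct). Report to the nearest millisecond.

641 ms

Correct trials (n=10): 477, 575, 384, 564, 412, 572, 418, 536, 385, 607
Mean correct RT = 4930/10 = 493.0000 ms
Proportion correct = 10/13
IES = 493.0000 / (10/13) = 640.900 ms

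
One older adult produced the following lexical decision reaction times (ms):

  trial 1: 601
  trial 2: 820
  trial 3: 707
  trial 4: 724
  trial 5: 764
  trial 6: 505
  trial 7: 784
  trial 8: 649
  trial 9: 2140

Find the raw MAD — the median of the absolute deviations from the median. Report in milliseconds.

75 ms

Sorted: 505, 601, 649, 707, 724, 764, 784, 820, 2140 → median = 724
|x − 724|: 123, 96, 17, 0, 40, 219, 60, 75, 1416
Sorted deviations: 0, 17, 40, 60, 75, 96, 123, 219, 1416 → MAD = 75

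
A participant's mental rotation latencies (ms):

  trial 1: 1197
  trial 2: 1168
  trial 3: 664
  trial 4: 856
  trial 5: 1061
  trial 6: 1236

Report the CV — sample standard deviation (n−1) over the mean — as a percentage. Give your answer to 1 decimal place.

21.9%

n = 6, Σ = 6182, M = 1030.3333
Σ(x−M)² = 254561.333; s = √(254561.333/5) = 225.6375
CV = 225.6375 / 1030.3333 = 0.21899 = 21.899%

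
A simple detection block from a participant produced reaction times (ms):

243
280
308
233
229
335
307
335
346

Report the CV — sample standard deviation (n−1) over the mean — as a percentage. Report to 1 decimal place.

n = 9, Σ = 2616, M = 290.6667
Σ(x−M)² = 17074.000; s = √(17074.000/8) = 46.1979
CV = 46.1979 / 290.6667 = 0.15894 = 15.894%

15.9%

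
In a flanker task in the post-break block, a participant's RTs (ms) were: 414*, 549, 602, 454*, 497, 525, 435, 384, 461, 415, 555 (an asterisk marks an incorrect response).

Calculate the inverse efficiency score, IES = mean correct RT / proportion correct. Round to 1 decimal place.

Correct trials (n=9): 549, 602, 497, 525, 435, 384, 461, 415, 555
Mean correct RT = 4423/9 = 491.4444 ms
Proportion correct = 9/11
IES = 491.4444 / (9/11) = 600.654 ms

600.7 ms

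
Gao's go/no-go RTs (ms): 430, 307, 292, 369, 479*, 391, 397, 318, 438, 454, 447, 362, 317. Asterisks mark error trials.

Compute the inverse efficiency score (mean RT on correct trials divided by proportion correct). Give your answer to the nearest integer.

408 ms

Correct trials (n=12): 430, 307, 292, 369, 391, 397, 318, 438, 454, 447, 362, 317
Mean correct RT = 4522/12 = 376.8333 ms
Proportion correct = 12/13
IES = 376.8333 / (12/13) = 408.236 ms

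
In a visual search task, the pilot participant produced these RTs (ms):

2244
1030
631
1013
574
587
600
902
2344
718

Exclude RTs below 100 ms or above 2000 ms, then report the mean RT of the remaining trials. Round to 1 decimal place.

Excluded: 2244, 2344
Retained (n=8): Σ = 6055
Mean = 6055/8 = 756.8750

756.9 ms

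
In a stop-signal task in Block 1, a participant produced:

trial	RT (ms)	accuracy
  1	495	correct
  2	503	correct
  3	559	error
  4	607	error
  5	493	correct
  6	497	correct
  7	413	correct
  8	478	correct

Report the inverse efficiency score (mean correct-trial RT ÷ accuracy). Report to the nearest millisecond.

Correct trials (n=6): 495, 503, 493, 497, 413, 478
Mean correct RT = 2879/6 = 479.8333 ms
Proportion correct = 6/8
IES = 479.8333 / (6/8) = 639.778 ms

640 ms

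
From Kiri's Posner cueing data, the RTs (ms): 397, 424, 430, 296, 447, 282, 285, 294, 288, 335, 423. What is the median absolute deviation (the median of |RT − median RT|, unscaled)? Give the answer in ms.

Sorted: 282, 285, 288, 294, 296, 335, 397, 423, 424, 430, 447 → median = 335
|x − 335|: 62, 89, 95, 39, 112, 53, 50, 41, 47, 0, 88
Sorted deviations: 0, 39, 41, 47, 50, 53, 62, 88, 89, 95, 112 → MAD = 53

53 ms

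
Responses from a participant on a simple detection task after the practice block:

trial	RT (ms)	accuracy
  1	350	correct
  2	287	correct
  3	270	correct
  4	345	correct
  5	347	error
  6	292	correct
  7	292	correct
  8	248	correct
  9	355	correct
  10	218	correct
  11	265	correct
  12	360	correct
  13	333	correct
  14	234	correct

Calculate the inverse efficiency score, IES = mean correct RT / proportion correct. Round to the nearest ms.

319 ms

Correct trials (n=13): 350, 287, 270, 345, 292, 292, 248, 355, 218, 265, 360, 333, 234
Mean correct RT = 3849/13 = 296.0769 ms
Proportion correct = 13/14
IES = 296.0769 / (13/14) = 318.852 ms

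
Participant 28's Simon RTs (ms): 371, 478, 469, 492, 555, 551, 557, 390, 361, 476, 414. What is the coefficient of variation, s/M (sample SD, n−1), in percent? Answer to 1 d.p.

15.6%

n = 11, Σ = 5114, M = 464.9091
Σ(x−M)² = 52872.909; s = √(52872.909/10) = 72.7138
CV = 72.7138 / 464.9091 = 0.15640 = 15.640%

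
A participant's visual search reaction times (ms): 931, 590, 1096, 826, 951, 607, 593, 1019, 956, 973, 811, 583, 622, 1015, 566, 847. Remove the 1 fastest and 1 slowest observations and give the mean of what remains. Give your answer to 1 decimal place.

Sorted: 566, 583, 590, 593, 607, 622, 811, 826, 847, 931, 951, 956, 973, 1015, 1019, 1096
Drop lowest 1 (566) and highest 1 (1096)
Remaining (n=14): Σ = 11324, mean = 11324/14 = 808.857

808.9 ms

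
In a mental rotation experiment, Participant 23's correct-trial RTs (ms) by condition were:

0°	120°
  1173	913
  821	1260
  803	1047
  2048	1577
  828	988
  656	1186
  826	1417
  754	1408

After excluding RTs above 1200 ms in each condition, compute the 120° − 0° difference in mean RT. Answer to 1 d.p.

196.2 ms

0°: exclude 2048
120°: exclude 1260, 1577, 1417, 1408
M(0°) = 5861/7 = 837.286
M(120°) = 4134/4 = 1033.500
Difference = 1033.500 − 837.286 = 196.214 ms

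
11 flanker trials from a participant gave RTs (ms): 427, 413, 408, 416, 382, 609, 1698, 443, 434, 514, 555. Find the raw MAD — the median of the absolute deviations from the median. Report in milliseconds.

26 ms

Sorted: 382, 408, 413, 416, 427, 434, 443, 514, 555, 609, 1698 → median = 434
|x − 434|: 7, 21, 26, 18, 52, 175, 1264, 9, 0, 80, 121
Sorted deviations: 0, 7, 9, 18, 21, 26, 52, 80, 121, 175, 1264 → MAD = 26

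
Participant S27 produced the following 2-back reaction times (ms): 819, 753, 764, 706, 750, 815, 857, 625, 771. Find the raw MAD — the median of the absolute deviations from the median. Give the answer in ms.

51 ms

Sorted: 625, 706, 750, 753, 764, 771, 815, 819, 857 → median = 764
|x − 764|: 55, 11, 0, 58, 14, 51, 93, 139, 7
Sorted deviations: 0, 7, 11, 14, 51, 55, 58, 93, 139 → MAD = 51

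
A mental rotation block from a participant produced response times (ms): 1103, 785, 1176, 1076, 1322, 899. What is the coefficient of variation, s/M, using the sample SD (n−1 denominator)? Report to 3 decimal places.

n = 6, Σ = 6361, M = 1060.1667
Σ(x−M)² = 185750.833; s = √(185750.833/5) = 192.7438
CV = 192.7438 / 1060.1667 = 0.18181

0.182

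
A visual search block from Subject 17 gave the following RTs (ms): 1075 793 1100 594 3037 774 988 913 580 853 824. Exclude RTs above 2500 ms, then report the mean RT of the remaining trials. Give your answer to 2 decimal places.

Excluded: 3037
Retained (n=10): Σ = 8494
Mean = 8494/10 = 849.4000

849.40 ms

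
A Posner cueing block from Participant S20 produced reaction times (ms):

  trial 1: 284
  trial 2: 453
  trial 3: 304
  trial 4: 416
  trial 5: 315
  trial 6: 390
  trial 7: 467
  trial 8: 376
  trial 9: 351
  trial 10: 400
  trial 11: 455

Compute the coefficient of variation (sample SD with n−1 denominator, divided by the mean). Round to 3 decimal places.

0.166

n = 11, Σ = 4211, M = 382.8182
Σ(x−M)² = 40305.636; s = √(40305.636/10) = 63.4867
CV = 63.4867 / 382.8182 = 0.16584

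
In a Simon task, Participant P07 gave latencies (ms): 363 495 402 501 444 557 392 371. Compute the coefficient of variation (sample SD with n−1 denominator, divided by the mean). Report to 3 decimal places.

n = 8, Σ = 3525, M = 440.6250
Σ(x−M)² = 34885.875; s = √(34885.875/7) = 70.5953
CV = 70.5953 / 440.6250 = 0.16022

0.160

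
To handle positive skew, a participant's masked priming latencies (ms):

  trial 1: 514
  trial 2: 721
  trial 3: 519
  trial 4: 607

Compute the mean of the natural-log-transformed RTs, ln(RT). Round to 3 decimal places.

ln(RT): 6.2422, 6.5806, 6.2519, 6.4085
Σ ln(RT) = 25.4833
Mean = 25.4833/4 = 6.37082

6.371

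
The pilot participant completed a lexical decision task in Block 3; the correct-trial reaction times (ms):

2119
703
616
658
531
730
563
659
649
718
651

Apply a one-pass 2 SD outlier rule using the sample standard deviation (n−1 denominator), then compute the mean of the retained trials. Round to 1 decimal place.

n = 11, ΣRT = 8597, M = 781.545
Σ(x−M)² = 2004480.73; s = √(2004480.73/10) = 447.714
Cutoffs: 781.545 ± 2·447.714 → [-113.9, 1677.0]
Outside: 2119 → excluded.
Retained (n=10): Σ = 6478, mean = 6478/10 = 647.800

647.8 ms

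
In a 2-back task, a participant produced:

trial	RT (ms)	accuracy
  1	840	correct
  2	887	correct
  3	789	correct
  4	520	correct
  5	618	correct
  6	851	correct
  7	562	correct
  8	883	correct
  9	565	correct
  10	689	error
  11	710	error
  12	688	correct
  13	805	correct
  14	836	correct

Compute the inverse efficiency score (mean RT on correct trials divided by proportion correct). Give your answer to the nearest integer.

Correct trials (n=12): 840, 887, 789, 520, 618, 851, 562, 883, 565, 688, 805, 836
Mean correct RT = 8844/12 = 737.0000 ms
Proportion correct = 12/14
IES = 737.0000 / (12/14) = 859.833 ms

860 ms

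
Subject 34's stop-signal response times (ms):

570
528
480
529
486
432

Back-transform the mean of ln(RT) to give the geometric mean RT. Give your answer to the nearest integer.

ln(RT): 6.3456, 6.2691, 6.1738, 6.2710, 6.1862, 6.0684
Mean ln(RT) = 37.3141/6 = 6.21902
Geometric mean = exp(6.21902) = 502.21 ms

502 ms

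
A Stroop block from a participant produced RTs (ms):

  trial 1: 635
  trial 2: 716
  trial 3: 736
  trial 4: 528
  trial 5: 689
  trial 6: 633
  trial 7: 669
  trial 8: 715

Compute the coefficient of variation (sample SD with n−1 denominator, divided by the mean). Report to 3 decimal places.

n = 8, Σ = 5321, M = 665.1250
Σ(x−M)² = 31426.875; s = √(31426.875/7) = 67.0041
CV = 67.0041 / 665.1250 = 0.10074

0.101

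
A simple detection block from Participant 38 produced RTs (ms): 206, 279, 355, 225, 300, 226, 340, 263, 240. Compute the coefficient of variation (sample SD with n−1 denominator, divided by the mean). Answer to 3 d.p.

0.194

n = 9, Σ = 2434, M = 270.4444
Σ(x−M)² = 22110.222; s = √(22110.222/8) = 52.5716
CV = 52.5716 / 270.4444 = 0.19439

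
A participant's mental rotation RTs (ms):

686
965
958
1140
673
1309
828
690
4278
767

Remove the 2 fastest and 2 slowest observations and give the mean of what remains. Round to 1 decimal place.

891.3 ms

Sorted: 673, 686, 690, 767, 828, 958, 965, 1140, 1309, 4278
Drop lowest 2 (673, 686) and highest 2 (1309, 4278)
Remaining (n=6): Σ = 5348, mean = 5348/6 = 891.333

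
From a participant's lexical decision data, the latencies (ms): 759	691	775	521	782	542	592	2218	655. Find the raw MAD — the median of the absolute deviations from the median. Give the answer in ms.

Sorted: 521, 542, 592, 655, 691, 759, 775, 782, 2218 → median = 691
|x − 691|: 68, 0, 84, 170, 91, 149, 99, 1527, 36
Sorted deviations: 0, 36, 68, 84, 91, 99, 149, 170, 1527 → MAD = 91

91 ms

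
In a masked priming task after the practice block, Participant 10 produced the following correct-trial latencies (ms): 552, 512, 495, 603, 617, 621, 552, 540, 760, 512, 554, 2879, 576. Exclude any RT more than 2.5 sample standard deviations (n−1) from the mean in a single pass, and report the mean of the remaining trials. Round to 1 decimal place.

574.5 ms

n = 13, ΣRT = 9773, M = 751.769
Σ(x−M)² = 4958152.31; s = √(4958152.31/12) = 642.790
Cutoffs: 751.769 ± 2.5·642.790 → [-855.2, 2358.7]
Outside: 2879 → excluded.
Retained (n=12): Σ = 6894, mean = 6894/12 = 574.500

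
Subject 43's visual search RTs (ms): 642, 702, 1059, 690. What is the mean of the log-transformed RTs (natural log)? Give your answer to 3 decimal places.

6.630

ln(RT): 6.4646, 6.5539, 6.9651, 6.5367
Σ ln(RT) = 26.5203
Mean = 26.5203/4 = 6.63007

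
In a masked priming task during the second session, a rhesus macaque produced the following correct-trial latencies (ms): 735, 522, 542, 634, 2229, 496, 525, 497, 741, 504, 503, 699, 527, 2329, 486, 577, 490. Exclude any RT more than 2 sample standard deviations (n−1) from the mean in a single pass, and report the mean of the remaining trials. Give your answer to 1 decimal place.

565.2 ms

n = 17, ΣRT = 13036, M = 766.824
Σ(x−M)² = 5305110.47; s = √(5305110.47/16) = 575.821
Cutoffs: 766.824 ± 2·575.821 → [-384.8, 1918.5]
Outside: 2229, 2329 → excluded.
Retained (n=15): Σ = 8478, mean = 8478/15 = 565.200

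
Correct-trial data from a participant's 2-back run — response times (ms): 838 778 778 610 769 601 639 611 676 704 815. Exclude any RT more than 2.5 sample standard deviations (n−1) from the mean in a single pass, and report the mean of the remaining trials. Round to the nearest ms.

n = 11, ΣRT = 7819, M = 710.818
Σ(x−M)² = 78045.64; s = √(78045.64/10) = 88.343
Cutoffs: 710.818 ± 2.5·88.343 → [490.0, 931.7]
No RTs fall outside the cutoffs; all 11 retained. Mean = 7819/11 = 710.818

711 ms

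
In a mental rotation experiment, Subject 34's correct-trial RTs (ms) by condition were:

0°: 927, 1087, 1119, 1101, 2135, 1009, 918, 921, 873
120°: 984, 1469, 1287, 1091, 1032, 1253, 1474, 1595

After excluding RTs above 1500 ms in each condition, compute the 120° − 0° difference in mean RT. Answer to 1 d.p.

232.8 ms

0°: exclude 2135
120°: exclude 1595
M(0°) = 7955/8 = 994.375
M(120°) = 8590/7 = 1227.143
Difference = 1227.143 − 994.375 = 232.768 ms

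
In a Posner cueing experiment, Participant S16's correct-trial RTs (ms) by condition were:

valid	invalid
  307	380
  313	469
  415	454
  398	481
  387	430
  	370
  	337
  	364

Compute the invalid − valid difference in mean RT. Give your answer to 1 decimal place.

M(valid) = 1820/5 = 364.000
M(invalid) = 3285/8 = 410.625
Difference = 410.625 − 364.000 = 46.625 ms

46.6 ms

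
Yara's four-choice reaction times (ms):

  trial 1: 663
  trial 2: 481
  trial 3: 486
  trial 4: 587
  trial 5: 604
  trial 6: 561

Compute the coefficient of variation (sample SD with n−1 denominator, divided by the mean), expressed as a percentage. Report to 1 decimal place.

n = 6, Σ = 3382, M = 563.6667
Σ(x−M)² = 24911.333; s = √(24911.333/5) = 70.5852
CV = 70.5852 / 563.6667 = 0.12523 = 12.523%

12.5%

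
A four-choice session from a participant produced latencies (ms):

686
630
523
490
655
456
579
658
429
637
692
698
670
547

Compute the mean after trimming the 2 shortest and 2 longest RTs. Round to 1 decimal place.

607.5 ms

Sorted: 429, 456, 490, 523, 547, 579, 630, 637, 655, 658, 670, 686, 692, 698
Drop lowest 2 (429, 456) and highest 2 (692, 698)
Remaining (n=10): Σ = 6075, mean = 6075/10 = 607.500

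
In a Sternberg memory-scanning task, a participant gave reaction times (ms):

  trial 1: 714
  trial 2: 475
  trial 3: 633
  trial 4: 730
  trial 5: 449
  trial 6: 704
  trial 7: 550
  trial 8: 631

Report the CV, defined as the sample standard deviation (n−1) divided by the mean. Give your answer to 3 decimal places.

0.178

n = 8, Σ = 4886, M = 610.7500
Σ(x−M)² = 82763.500; s = √(82763.500/7) = 108.7353
CV = 108.7353 / 610.7500 = 0.17804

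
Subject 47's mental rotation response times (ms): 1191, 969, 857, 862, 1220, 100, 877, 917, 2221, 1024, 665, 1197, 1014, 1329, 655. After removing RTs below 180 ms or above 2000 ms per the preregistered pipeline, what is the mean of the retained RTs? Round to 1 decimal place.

982.8 ms

Excluded: 100, 2221
Retained (n=13): Σ = 12777
Mean = 12777/13 = 982.8462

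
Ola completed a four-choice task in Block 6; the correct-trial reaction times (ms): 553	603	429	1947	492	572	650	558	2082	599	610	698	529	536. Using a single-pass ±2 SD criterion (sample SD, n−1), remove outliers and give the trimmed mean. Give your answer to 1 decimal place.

569.1 ms

n = 14, ΣRT = 10858, M = 775.571
Σ(x−M)² = 3646191.43; s = √(3646191.43/13) = 529.600
Cutoffs: 775.571 ± 2·529.600 → [-283.6, 1834.8]
Outside: 1947, 2082 → excluded.
Retained (n=12): Σ = 6829, mean = 6829/12 = 569.083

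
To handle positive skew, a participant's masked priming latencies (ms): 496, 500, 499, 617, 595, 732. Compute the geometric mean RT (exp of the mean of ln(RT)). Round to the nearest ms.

ln(RT): 6.2066, 6.2146, 6.2126, 6.4249, 6.3886, 6.5958
Mean ln(RT) = 38.0430/6 = 6.34050
Geometric mean = exp(6.34050) = 567.08 ms

567 ms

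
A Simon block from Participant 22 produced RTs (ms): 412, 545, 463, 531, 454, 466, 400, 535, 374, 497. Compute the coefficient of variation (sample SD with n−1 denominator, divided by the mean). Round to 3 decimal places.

0.128

n = 10, Σ = 4677, M = 467.7000
Σ(x−M)² = 32048.100; s = √(32048.100/9) = 59.6733
CV = 59.6733 / 467.7000 = 0.12759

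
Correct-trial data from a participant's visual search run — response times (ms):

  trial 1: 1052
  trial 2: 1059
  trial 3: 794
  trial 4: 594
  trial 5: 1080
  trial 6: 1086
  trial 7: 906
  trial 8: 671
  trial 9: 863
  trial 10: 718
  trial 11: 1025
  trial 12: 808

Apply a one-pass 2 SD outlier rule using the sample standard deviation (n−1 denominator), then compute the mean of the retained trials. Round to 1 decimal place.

n = 12, ΣRT = 10656, M = 888.000
Σ(x−M)² = 329584.00; s = √(329584.00/11) = 173.096
Cutoffs: 888.000 ± 2·173.096 → [541.8, 1234.2]
No RTs fall outside the cutoffs; all 12 retained. Mean = 10656/12 = 888.000

888.0 ms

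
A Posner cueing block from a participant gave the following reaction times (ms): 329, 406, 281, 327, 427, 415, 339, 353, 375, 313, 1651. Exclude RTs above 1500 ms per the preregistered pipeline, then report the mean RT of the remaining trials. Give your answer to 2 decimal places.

356.50 ms

Excluded: 1651
Retained (n=10): Σ = 3565
Mean = 3565/10 = 356.5000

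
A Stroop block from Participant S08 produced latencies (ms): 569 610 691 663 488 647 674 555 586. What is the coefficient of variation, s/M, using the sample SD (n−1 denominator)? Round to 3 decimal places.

0.109

n = 9, Σ = 5483, M = 609.2222
Σ(x−M)² = 34995.556; s = √(34995.556/8) = 66.1396
CV = 66.1396 / 609.2222 = 0.10856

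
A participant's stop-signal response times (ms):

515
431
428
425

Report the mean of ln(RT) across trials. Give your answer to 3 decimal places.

ln(RT): 6.2442, 6.0661, 6.0591, 6.0521
Σ ln(RT) = 24.4215
Mean = 24.4215/4 = 6.10537

6.105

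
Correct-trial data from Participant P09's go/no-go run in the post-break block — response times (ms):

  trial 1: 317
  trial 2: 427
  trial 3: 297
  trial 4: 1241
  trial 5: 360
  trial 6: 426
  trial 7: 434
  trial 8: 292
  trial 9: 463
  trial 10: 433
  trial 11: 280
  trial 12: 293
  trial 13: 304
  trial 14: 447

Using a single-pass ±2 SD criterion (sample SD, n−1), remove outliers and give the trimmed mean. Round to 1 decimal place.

n = 14, ΣRT = 6014, M = 429.571
Σ(x−M)² = 770693.43; s = √(770693.43/13) = 243.483
Cutoffs: 429.571 ± 2·243.483 → [-57.4, 916.5]
Outside: 1241 → excluded.
Retained (n=13): Σ = 4773, mean = 4773/13 = 367.154

367.2 ms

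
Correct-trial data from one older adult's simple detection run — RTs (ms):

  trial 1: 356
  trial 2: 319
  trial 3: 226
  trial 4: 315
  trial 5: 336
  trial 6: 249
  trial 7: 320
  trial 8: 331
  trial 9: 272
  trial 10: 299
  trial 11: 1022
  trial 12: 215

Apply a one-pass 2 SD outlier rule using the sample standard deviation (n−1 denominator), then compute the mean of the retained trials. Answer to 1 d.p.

294.4 ms

n = 12, ΣRT = 4260, M = 355.000
Σ(x−M)² = 507450.00; s = √(507450.00/11) = 214.783
Cutoffs: 355.000 ± 2·214.783 → [-74.6, 784.6]
Outside: 1022 → excluded.
Retained (n=11): Σ = 3238, mean = 3238/11 = 294.364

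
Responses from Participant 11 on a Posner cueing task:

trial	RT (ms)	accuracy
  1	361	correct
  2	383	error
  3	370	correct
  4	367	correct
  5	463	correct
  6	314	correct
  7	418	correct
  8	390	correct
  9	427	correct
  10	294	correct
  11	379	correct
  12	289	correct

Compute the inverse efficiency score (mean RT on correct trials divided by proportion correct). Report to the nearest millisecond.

404 ms

Correct trials (n=11): 361, 370, 367, 463, 314, 418, 390, 427, 294, 379, 289
Mean correct RT = 4072/11 = 370.1818 ms
Proportion correct = 11/12
IES = 370.1818 / (11/12) = 403.835 ms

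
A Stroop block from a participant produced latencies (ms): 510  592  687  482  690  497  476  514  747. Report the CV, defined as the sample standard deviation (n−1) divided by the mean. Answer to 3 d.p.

0.182

n = 9, Σ = 5195, M = 577.2222
Σ(x−M)² = 88077.556; s = √(88077.556/8) = 104.9271
CV = 104.9271 / 577.2222 = 0.18178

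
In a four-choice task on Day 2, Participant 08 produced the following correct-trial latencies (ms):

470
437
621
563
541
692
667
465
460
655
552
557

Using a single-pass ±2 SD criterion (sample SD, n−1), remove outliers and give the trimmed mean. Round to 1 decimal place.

n = 12, ΣRT = 6680, M = 556.667
Σ(x−M)² = 84182.67; s = √(84182.67/11) = 87.481
Cutoffs: 556.667 ± 2·87.481 → [381.7, 731.6]
No RTs fall outside the cutoffs; all 12 retained. Mean = 6680/12 = 556.667

556.7 ms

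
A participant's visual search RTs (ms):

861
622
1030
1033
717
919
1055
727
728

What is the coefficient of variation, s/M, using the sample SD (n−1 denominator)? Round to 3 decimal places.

0.191

n = 9, Σ = 7692, M = 854.6667
Σ(x−M)² = 212286.000; s = √(212286.000/8) = 162.8980
CV = 162.8980 / 854.6667 = 0.19060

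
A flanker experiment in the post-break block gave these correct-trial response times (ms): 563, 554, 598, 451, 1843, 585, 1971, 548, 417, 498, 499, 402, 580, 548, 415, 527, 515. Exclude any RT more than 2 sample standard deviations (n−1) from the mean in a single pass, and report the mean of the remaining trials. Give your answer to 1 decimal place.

n = 17, ΣRT = 11514, M = 677.294
Σ(x−M)² = 3494925.53; s = √(3494925.53/16) = 467.368
Cutoffs: 677.294 ± 2·467.368 → [-257.4, 1612.0]
Outside: 1843, 1971 → excluded.
Retained (n=15): Σ = 7700, mean = 7700/15 = 513.333

513.3 ms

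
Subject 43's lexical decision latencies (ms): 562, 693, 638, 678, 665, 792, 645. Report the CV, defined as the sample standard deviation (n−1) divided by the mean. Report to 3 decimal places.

0.104

n = 7, Σ = 4673, M = 667.5714
Σ(x−M)² = 28773.714; s = √(28773.714/6) = 69.2504
CV = 69.2504 / 667.5714 = 0.10373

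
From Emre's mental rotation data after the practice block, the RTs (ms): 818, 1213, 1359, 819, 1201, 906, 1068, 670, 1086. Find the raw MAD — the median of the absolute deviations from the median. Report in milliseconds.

Sorted: 670, 818, 819, 906, 1068, 1086, 1201, 1213, 1359 → median = 1068
|x − 1068|: 250, 145, 291, 249, 133, 162, 0, 398, 18
Sorted deviations: 0, 18, 133, 145, 162, 249, 250, 291, 398 → MAD = 162

162 ms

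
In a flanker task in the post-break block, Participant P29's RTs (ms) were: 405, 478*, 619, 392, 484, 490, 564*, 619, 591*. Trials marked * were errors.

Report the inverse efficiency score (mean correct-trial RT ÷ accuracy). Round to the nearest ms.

752 ms

Correct trials (n=6): 405, 619, 392, 484, 490, 619
Mean correct RT = 3009/6 = 501.5000 ms
Proportion correct = 6/9
IES = 501.5000 / (6/9) = 752.250 ms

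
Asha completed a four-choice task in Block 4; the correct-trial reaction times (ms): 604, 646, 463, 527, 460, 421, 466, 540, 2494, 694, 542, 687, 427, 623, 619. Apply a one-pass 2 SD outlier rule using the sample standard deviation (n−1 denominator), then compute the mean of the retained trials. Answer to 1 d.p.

n = 15, ΣRT = 10213, M = 680.867
Σ(x−M)² = 3639159.73; s = √(3639159.73/14) = 509.843
Cutoffs: 680.867 ± 2·509.843 → [-338.8, 1700.6]
Outside: 2494 → excluded.
Retained (n=14): Σ = 7719, mean = 7719/14 = 551.357

551.4 ms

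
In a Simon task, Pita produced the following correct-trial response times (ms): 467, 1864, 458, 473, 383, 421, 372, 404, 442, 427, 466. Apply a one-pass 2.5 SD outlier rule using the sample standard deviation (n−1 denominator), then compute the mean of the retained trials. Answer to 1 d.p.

431.3 ms

n = 11, ΣRT = 6177, M = 561.545
Σ(x−M)² = 1877790.73; s = √(1877790.73/10) = 433.335
Cutoffs: 561.545 ± 2.5·433.335 → [-521.8, 1644.9]
Outside: 1864 → excluded.
Retained (n=10): Σ = 4313, mean = 4313/10 = 431.300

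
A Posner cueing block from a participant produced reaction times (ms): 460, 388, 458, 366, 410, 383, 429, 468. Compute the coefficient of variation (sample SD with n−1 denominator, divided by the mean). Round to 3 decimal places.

n = 8, Σ = 3362, M = 420.2500
Σ(x−M)² = 10837.500; s = √(10837.500/7) = 39.3474
CV = 39.3474 / 420.2500 = 0.09363

0.094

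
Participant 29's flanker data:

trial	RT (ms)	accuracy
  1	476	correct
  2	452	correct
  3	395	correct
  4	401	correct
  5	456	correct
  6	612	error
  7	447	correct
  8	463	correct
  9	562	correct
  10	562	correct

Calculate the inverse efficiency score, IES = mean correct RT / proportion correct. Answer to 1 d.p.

Correct trials (n=9): 476, 452, 395, 401, 456, 447, 463, 562, 562
Mean correct RT = 4214/9 = 468.2222 ms
Proportion correct = 9/10
IES = 468.2222 / (9/10) = 520.247 ms

520.2 ms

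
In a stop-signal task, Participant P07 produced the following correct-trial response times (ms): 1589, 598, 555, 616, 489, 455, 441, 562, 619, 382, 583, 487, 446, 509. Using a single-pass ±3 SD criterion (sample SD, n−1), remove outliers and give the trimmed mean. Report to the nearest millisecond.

n = 14, ΣRT = 8331, M = 595.071
Σ(x−M)² = 1133076.93; s = √(1133076.93/13) = 295.228
Cutoffs: 595.071 ± 3·295.228 → [-290.6, 1480.8]
Outside: 1589 → excluded.
Retained (n=13): Σ = 6742, mean = 6742/13 = 518.615

519 ms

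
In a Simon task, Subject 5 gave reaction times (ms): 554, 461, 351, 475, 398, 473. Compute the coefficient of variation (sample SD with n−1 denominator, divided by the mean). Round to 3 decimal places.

0.155

n = 6, Σ = 2712, M = 452.0000
Σ(x−M)² = 24572.000; s = √(24572.000/5) = 70.1028
CV = 70.1028 / 452.0000 = 0.15509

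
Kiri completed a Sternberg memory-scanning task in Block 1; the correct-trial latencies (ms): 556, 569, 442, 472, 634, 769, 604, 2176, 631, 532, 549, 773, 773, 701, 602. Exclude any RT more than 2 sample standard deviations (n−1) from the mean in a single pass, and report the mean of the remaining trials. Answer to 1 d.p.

n = 15, ΣRT = 10783, M = 718.867
Σ(x−M)² = 2424063.73; s = √(2424063.73/14) = 416.110
Cutoffs: 718.867 ± 2·416.110 → [-113.4, 1551.1]
Outside: 2176 → excluded.
Retained (n=14): Σ = 8607, mean = 8607/14 = 614.786

614.8 ms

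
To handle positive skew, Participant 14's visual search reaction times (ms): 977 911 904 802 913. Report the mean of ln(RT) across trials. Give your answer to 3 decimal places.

6.802

ln(RT): 6.8845, 6.8145, 6.8068, 6.6871, 6.8167
Σ ln(RT) = 34.0097
Mean = 34.0097/5 = 6.80194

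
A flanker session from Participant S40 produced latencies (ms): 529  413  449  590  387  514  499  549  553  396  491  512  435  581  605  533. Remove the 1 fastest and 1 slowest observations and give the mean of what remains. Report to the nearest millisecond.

503 ms

Sorted: 387, 396, 413, 435, 449, 491, 499, 512, 514, 529, 533, 549, 553, 581, 590, 605
Drop lowest 1 (387) and highest 1 (605)
Remaining (n=14): Σ = 7044, mean = 7044/14 = 503.143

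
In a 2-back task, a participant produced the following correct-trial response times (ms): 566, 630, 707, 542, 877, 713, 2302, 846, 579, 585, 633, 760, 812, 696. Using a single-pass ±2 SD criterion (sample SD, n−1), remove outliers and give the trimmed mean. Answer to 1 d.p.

688.2 ms

n = 14, ΣRT = 11248, M = 803.429
Σ(x−M)² = 2565837.43; s = √(2565837.43/13) = 444.266
Cutoffs: 803.429 ± 2·444.266 → [-85.1, 1692.0]
Outside: 2302 → excluded.
Retained (n=13): Σ = 8946, mean = 8946/13 = 688.154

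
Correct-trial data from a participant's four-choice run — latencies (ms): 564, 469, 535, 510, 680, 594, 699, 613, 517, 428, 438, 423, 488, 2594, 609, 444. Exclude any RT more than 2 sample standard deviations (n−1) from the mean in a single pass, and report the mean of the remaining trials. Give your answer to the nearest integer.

n = 16, ΣRT = 10605, M = 662.812
Σ(x−M)² = 4091104.44; s = √(4091104.44/15) = 522.245
Cutoffs: 662.812 ± 2·522.245 → [-381.7, 1707.3]
Outside: 2594 → excluded.
Retained (n=15): Σ = 8011, mean = 8011/15 = 534.067

534 ms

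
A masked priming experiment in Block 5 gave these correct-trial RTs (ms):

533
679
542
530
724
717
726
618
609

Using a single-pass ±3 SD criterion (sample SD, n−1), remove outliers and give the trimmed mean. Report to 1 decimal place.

n = 9, ΣRT = 5678, M = 630.889
Σ(x−M)² = 55752.89; s = √(55752.89/8) = 83.481
Cutoffs: 630.889 ± 3·83.481 → [380.4, 881.3]
No RTs fall outside the cutoffs; all 9 retained. Mean = 5678/9 = 630.889

630.9 ms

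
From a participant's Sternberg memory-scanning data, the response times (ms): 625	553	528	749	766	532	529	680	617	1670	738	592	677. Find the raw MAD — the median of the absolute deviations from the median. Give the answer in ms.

93 ms

Sorted: 528, 529, 532, 553, 592, 617, 625, 677, 680, 738, 749, 766, 1670 → median = 625
|x − 625|: 0, 72, 97, 124, 141, 93, 96, 55, 8, 1045, 113, 33, 52
Sorted deviations: 0, 8, 33, 52, 55, 72, 93, 96, 97, 113, 124, 141, 1045 → MAD = 93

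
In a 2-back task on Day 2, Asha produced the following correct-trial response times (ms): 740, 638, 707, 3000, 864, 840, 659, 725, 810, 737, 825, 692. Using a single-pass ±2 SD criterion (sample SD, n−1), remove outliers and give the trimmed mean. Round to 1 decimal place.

748.8 ms

n = 12, ΣRT = 11237, M = 936.417
Σ(x−M)² = 4702738.92; s = √(4702738.92/11) = 653.851
Cutoffs: 936.417 ± 2·653.851 → [-371.3, 2244.1]
Outside: 3000 → excluded.
Retained (n=11): Σ = 8237, mean = 8237/11 = 748.818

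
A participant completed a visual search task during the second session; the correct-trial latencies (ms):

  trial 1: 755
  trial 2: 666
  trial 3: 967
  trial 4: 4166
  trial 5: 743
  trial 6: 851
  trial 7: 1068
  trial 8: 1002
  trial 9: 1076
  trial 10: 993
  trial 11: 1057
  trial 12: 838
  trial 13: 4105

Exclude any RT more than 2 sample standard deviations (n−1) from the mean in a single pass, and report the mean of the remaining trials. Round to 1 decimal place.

n = 13, ΣRT = 18287, M = 1406.692
Σ(x−M)² = 17815264.77; s = √(17815264.77/12) = 1218.444
Cutoffs: 1406.692 ± 2·1218.444 → [-1030.2, 3843.6]
Outside: 4105, 4166 → excluded.
Retained (n=11): Σ = 10016, mean = 10016/11 = 910.545

910.5 ms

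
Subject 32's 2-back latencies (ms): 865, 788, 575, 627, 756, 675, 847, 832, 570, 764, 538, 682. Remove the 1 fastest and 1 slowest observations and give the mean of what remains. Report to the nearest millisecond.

712 ms

Sorted: 538, 570, 575, 627, 675, 682, 756, 764, 788, 832, 847, 865
Drop lowest 1 (538) and highest 1 (865)
Remaining (n=10): Σ = 7116, mean = 7116/10 = 711.600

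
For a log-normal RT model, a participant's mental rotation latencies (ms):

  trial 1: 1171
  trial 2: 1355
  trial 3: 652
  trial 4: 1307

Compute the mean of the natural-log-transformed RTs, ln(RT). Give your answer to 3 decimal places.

6.983

ln(RT): 7.0656, 7.2116, 6.4800, 7.1755
Σ ln(RT) = 27.9327
Mean = 27.9327/4 = 6.98318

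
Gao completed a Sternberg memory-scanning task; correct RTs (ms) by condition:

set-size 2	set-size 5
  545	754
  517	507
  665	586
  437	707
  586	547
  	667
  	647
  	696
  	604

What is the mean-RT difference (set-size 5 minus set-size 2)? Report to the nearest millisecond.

85 ms

M(set-size 2) = 2750/5 = 550.000
M(set-size 5) = 5715/9 = 635.000
Difference = 635.000 − 550.000 = 85.000 ms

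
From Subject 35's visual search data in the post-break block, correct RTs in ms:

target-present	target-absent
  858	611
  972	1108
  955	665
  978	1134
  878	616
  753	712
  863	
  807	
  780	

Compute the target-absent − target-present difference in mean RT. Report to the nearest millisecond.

M(target-present) = 7844/9 = 871.556
M(target-absent) = 4846/6 = 807.667
Difference = 807.667 − 871.556 = -63.889 ms

-64 ms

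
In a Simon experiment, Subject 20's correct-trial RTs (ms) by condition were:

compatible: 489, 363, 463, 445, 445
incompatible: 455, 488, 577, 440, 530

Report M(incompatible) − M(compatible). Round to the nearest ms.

M(compatible) = 2205/5 = 441.000
M(incompatible) = 2490/5 = 498.000
Difference = 498.000 − 441.000 = 57.000 ms

57 ms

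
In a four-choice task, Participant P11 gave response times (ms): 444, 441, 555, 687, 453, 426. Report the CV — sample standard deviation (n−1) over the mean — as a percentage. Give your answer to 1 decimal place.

20.4%

n = 6, Σ = 3006, M = 501.0000
Σ(x−M)² = 52290.000; s = √(52290.000/5) = 102.2644
CV = 102.2644 / 501.0000 = 0.20412 = 20.412%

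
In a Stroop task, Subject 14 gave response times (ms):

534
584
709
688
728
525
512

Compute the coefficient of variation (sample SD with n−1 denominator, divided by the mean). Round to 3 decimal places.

0.154

n = 7, Σ = 4280, M = 611.4286
Σ(x−M)² = 53075.714; s = √(53075.714/6) = 94.0529
CV = 94.0529 / 611.4286 = 0.15382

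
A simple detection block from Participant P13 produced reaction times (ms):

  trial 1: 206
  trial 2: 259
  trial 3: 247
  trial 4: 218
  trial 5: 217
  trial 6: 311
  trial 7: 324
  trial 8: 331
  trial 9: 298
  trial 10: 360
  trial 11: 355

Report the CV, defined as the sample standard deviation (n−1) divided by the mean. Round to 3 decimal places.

0.201

n = 11, Σ = 3126, M = 284.1818
Σ(x−M)² = 32473.636; s = √(32473.636/10) = 56.9856
CV = 56.9856 / 284.1818 = 0.20053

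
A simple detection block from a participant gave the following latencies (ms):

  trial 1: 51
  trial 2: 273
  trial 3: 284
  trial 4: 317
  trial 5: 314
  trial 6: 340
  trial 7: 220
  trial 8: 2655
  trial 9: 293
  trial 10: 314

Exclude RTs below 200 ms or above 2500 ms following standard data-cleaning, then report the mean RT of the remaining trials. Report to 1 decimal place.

Excluded: 51, 2655
Retained (n=8): Σ = 2355
Mean = 2355/8 = 294.3750

294.4 ms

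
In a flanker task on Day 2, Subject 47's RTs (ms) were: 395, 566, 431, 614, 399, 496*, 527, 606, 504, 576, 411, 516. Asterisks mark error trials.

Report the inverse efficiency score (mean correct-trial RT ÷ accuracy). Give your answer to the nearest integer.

550 ms

Correct trials (n=11): 395, 566, 431, 614, 399, 527, 606, 504, 576, 411, 516
Mean correct RT = 5545/11 = 504.0909 ms
Proportion correct = 11/12
IES = 504.0909 / (11/12) = 549.917 ms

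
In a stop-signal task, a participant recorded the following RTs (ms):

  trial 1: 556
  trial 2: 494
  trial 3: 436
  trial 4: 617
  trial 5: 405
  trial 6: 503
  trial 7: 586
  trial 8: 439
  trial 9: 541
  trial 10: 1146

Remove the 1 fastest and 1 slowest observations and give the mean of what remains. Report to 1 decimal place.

521.5 ms

Sorted: 405, 436, 439, 494, 503, 541, 556, 586, 617, 1146
Drop lowest 1 (405) and highest 1 (1146)
Remaining (n=8): Σ = 4172, mean = 4172/8 = 521.500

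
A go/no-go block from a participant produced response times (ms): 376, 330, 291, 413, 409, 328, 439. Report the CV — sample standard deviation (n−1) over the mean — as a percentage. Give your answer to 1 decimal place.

n = 7, Σ = 2586, M = 369.4286
Σ(x−M)² = 17769.714; s = √(17769.714/6) = 54.4208
CV = 54.4208 / 369.4286 = 0.14731 = 14.731%

14.7%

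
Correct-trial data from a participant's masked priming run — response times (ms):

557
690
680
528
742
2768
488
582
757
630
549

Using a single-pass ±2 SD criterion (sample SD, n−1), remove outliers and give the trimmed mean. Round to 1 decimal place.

n = 11, ΣRT = 8971, M = 815.545
Σ(x−M)² = 4271880.73; s = √(4271880.73/10) = 653.596
Cutoffs: 815.545 ± 2·653.596 → [-491.6, 2122.7]
Outside: 2768 → excluded.
Retained (n=10): Σ = 6203, mean = 6203/10 = 620.300

620.3 ms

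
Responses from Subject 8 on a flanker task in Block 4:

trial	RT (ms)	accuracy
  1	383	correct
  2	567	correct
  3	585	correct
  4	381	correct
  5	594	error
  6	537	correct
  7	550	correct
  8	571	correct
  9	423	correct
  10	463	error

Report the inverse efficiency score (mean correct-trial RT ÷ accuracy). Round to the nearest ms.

625 ms

Correct trials (n=8): 383, 567, 585, 381, 537, 550, 571, 423
Mean correct RT = 3997/8 = 499.6250 ms
Proportion correct = 8/10
IES = 499.6250 / (8/10) = 624.531 ms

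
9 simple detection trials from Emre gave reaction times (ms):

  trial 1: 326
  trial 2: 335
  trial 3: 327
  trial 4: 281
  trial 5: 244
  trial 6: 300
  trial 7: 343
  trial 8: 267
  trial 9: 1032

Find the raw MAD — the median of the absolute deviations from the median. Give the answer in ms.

26 ms

Sorted: 244, 267, 281, 300, 326, 327, 335, 343, 1032 → median = 326
|x − 326|: 0, 9, 1, 45, 82, 26, 17, 59, 706
Sorted deviations: 0, 1, 9, 17, 26, 45, 59, 82, 706 → MAD = 26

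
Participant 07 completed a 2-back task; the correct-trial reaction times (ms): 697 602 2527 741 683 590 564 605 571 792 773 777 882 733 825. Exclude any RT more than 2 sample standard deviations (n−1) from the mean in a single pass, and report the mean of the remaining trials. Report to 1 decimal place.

n = 15, ΣRT = 12362, M = 824.133
Σ(x−M)² = 3244197.73; s = √(3244197.73/14) = 481.382
Cutoffs: 824.133 ± 2·481.382 → [-138.6, 1786.9]
Outside: 2527 → excluded.
Retained (n=14): Σ = 9835, mean = 9835/14 = 702.500

702.5 ms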